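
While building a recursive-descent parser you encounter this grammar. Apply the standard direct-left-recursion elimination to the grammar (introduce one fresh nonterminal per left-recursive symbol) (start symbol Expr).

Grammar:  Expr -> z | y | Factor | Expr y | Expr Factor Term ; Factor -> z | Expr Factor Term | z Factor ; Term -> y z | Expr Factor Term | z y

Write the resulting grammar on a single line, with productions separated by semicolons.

Expr -> z Expr1 | y Expr1 | Factor Expr1; Factor -> z | Expr Factor Term | z Factor; Term -> y z | Expr Factor Term | z y; Expr1 -> y Expr1 | Factor Term Expr1 | ε

Left recursion appears on Expr.
For Expr: α = {y, Factor Term}, β = {z, y, Factor}. Rewrite as Expr → β Expr1 and Expr1 → α Expr1 | ε.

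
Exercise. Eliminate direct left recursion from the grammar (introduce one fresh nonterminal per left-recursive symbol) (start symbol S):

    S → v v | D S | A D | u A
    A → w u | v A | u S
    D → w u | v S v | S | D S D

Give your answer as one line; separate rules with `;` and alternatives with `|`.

S → v v | D S | A D | u A; A → w u | v A | u S; D → w u D' | v S v D' | S D'; D' → S D D' | eps

D is directly left-recursive.
For D: α = {S D}, β = {w u, v S v, S}. Rewrite as D → β D' and D' → α D' | ε.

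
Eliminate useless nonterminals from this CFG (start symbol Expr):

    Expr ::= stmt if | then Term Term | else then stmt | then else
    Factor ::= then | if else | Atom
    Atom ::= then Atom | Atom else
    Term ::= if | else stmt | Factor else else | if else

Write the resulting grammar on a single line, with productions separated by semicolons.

Generating nonterminals: {Expr, Factor, Term}.
Reachable from Expr after that: {Expr, Factor, Term}.
Removed useless symbols: {Atom} and every production mentioning them.

Expr ::= stmt if | then Term Term | else then stmt | then else; Factor ::= then | if else; Term ::= if | else stmt | Factor else else | if else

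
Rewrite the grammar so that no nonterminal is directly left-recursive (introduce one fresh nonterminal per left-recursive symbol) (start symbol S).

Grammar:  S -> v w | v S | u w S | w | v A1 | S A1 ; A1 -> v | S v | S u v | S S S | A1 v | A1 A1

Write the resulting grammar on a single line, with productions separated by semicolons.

S, A1 are directly left-recursive.
For S: α = {A1}, β = {v w, v S, u w S, w, v A1}. Rewrite as S → β S' and S' → α S' | ε.
For A1: α = {v, A1}, β = {v, S v, S u v, S S S}. Rewrite as A1 → β A1' and A1' → α A1' | ε.

S -> v w S' | v S S' | u w S S' | w S' | v A1 S'; A1 -> v A1' | S v A1' | S u v A1' | S S S A1'; S' -> A1 S' | ε; A1' -> v A1' | A1 A1' | ε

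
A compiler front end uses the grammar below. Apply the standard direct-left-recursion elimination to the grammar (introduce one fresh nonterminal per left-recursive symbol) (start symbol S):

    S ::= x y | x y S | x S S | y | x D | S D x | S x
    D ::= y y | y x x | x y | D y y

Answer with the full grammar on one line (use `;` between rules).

S ::= x y S' | x y S S' | x S S S' | y S' | x D S'; D ::= y y D' | y x x D' | x y D'; S' ::= D x S' | x S' | ε; D' ::= y y D' | ε

Left recursion appears on S, D.
For S: α = {D x, x}, β = {x y, x y S, x S S, y, x D}. Rewrite as S → β S' and S' → α S' | ε.
For D: α = {y y}, β = {y y, y x x, x y}. Rewrite as D → β D' and D' → α D' | ε.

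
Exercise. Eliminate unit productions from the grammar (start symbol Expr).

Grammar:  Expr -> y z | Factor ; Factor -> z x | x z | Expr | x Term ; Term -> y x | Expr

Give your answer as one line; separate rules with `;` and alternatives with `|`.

Expr -> z x | x z | x Term | y z; Factor -> z x | x z | x Term | y z; Term -> y x | z x | x z | x Term | y z

Unit pairs: Expr ⇒* {Factor}; Factor ⇒* {Expr}; Term ⇒* {Expr, Factor}.
For every A with A ⇒* B via unit rules, add B's non-unit alternatives to A; then delete every rule of the form X → Y.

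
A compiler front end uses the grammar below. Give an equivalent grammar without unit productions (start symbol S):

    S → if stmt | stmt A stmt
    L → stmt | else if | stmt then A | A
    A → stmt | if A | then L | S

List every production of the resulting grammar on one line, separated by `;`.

Unit pairs: A ⇒* {S}; L ⇒* {A, S}.
For each unit pair (A, B), copy every non-unit production of B to A, then drop all unit productions.

S → if stmt | stmt A stmt; L → stmt | else if | stmt then A | if stmt | stmt A stmt | if A | then L; A → if stmt | stmt A stmt | stmt | if A | then L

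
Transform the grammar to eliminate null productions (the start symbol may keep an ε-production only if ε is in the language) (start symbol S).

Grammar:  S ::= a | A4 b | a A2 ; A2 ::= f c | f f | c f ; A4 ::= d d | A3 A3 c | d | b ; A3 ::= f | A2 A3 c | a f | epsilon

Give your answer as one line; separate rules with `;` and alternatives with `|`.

Nullable set = {A3}.
ε ∉ L(G), so no ε-production is kept.
Expand every rule over subsets of its nullable positions: A4 → A3 A3 c gives A3 A3 c | A3 c | c. A3 → A2 A3 c gives A2 A3 c | A2 c.

S ::= a | A4 b | a A2; A2 ::= f c | f f | c f; A4 ::= d d | A3 A3 c | A3 c | c | d | b; A3 ::= f | A2 A3 c | A2 c | a f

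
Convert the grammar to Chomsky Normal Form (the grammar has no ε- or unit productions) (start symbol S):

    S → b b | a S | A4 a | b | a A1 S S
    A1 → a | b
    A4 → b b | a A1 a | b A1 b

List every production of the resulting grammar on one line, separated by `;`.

Introduce a nonterminal for each terminal appearing in a rule of length ≥ 2: X1 → b, X2 → a.
Binarize each right-hand side of length ≥ 3 by chaining fresh nonterminals (Y1, Y2, …): affected rules were S → X2 A1 S S; A4 → X2 A1 X2; A4 → X1 A1 X1.

S → X1 X1 | X2 S | A4 X2 | b | X2 Y1; A1 → a | b; A4 → X1 X1 | X2 Y3 | X1 Y4; X1 → b; X2 → a; Y1 → A1 Y2; Y2 → S S; Y3 → A1 X2; Y4 → A1 X1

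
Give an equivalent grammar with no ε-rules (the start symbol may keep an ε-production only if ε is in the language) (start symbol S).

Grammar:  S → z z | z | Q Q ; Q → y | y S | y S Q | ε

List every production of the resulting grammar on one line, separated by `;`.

S → z z | z | Q Q | Q | ε; Q → y | y S | y S Q | y Q

The nullable symbols are {Q, S}.
ε ∈ L(G) since S is nullable, so keep S → ε.
For each production, add variants omitting each subset of nullable occurrences: S → Q Q gives Q Q | Q. Q → y S Q gives y S Q | y Q.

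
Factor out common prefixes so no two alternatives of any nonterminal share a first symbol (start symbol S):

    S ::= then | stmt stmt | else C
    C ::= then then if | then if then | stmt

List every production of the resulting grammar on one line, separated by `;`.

C has alternatives sharing prefix 'then': factor to C → then C' with C' → then if | if then.

S ::= then | stmt stmt | else C; C ::= stmt | then C'; C' ::= then if | if then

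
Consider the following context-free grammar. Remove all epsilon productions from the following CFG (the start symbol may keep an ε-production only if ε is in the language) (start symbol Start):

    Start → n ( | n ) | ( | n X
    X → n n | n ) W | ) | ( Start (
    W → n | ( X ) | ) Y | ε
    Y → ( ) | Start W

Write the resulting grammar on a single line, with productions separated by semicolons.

The nullable symbols are {W}.
ε ∉ L(G), so no ε-production is kept.
Add the nullable-subset variants: X → n ) W gives n ) W | n ). Y → Start W gives Start W | Start.

Start → n ( | n ) | ( | n X; X → n n | n ) W | n ) | ) | ( Start (; W → n | ( X ) | ) Y; Y → ( ) | Start W | Start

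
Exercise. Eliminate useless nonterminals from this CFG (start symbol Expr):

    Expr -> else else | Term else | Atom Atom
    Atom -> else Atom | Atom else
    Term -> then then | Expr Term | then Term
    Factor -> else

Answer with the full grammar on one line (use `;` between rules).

Generating nonterminals: {Expr, Factor, Term}.
Reachable from Expr after that: {Expr, Term}.
Removed useless symbols: {Atom, Factor} and every production mentioning them.

Expr -> else else | Term else; Term -> then then | Expr Term | then Term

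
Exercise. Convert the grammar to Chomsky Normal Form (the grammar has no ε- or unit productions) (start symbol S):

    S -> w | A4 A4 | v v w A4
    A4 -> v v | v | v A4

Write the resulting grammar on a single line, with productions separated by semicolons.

S -> w | A4 A4 | X1 Y1; A4 -> X1 X1 | v | X1 A4; X1 -> v; X2 -> w; Y1 -> X1 Y2; Y2 -> X2 A4

Introduce a nonterminal for each terminal appearing in a rule of length ≥ 2: X1 → v, X2 → w.
Binarize each right-hand side of length ≥ 3 by chaining fresh nonterminals (Y1, Y2, …): affected rules were S → X1 X1 X2 A4.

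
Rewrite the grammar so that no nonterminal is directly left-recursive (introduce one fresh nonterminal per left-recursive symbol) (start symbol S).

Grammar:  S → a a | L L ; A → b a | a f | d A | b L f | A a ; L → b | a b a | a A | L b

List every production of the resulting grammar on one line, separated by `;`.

Left recursion appears on A, L.
For A: α = {a}, β = {b a, a f, d A, b L f}. Rewrite as A → β A' and A' → α A' | ε.
For L: α = {b}, β = {b, a b a, a A}. Rewrite as L → β L' and L' → α L' | ε.

S → a a | L L; A → b a A' | a f A' | d A A' | b L f A'; L → b L' | a b a L' | a A L'; A' → a A' | ε; L' → b L' | ε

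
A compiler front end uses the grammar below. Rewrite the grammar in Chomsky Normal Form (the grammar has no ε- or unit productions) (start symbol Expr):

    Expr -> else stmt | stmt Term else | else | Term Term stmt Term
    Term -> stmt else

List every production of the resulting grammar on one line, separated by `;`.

Expr -> X1 X2 | X2 Y1 | else | Term Y2; Term -> X2 X1; X1 -> else; X2 -> stmt; Y1 -> Term X1; Y2 -> Term Y3; Y3 -> X2 Term

Introduce a nonterminal for each terminal appearing in a rule of length ≥ 2: X1 → else, X2 → stmt.
Binarize each right-hand side of length ≥ 3 by chaining fresh nonterminals (Y1, Y2, …): affected rules were Expr → X2 Term X1; Expr → Term Term X2 Term.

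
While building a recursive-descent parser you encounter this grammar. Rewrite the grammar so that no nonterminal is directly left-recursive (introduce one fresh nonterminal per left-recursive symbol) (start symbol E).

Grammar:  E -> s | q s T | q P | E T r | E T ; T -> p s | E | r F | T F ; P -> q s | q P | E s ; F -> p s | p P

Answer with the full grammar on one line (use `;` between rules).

E -> s E' | q s T E' | q P E'; T -> p s T' | E T' | r F T'; P -> q s | q P | E s; F -> p s | p P; E' -> T r E' | T E' | ε; T' -> F T' | ε

Left recursion appears on E, T.
For E: α = {T r, T}, β = {s, q s T, q P}. Rewrite as E → β E' and E' → α E' | ε.
For T: α = {F}, β = {p s, E, r F}. Rewrite as T → β T' and T' → α T' | ε.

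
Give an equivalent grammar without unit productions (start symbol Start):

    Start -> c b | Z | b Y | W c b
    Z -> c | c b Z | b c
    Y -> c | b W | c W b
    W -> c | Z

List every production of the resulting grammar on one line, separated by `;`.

Unit pairs: Start ⇒* {Z}; W ⇒* {Z}.
Replace each nonterminal's rules with the union of the non-unit rules of every nonterminal it unit-derives.

Start -> c | c b Z | b c | c b | b Y | W c b; Z -> c | c b Z | b c; Y -> c | b W | c W b; W -> c | c b Z | b c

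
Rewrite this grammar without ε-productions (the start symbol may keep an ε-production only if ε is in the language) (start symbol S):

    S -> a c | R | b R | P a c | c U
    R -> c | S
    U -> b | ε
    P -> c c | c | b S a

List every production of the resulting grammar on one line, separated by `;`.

Nullable nonterminals: {U}.
ε ∉ L(G), so no ε-production is kept.
For each production, add variants omitting each subset of nullable occurrences: S → c U gives c U | c.

S -> a c | R | b R | P a c | c U | c; R -> c | S; U -> b; P -> c c | c | b S a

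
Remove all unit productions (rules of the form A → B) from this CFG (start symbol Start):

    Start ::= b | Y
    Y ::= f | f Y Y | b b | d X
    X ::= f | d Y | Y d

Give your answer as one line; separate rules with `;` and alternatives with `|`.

Start ::= b | f | f Y Y | b b | d X; Y ::= f | f Y Y | b b | d X; X ::= f | d Y | Y d

Unit pairs: Start ⇒* {Y}.
For every A with A ⇒* B via unit rules, add B's non-unit alternatives to A; then delete every rule of the form X → Y.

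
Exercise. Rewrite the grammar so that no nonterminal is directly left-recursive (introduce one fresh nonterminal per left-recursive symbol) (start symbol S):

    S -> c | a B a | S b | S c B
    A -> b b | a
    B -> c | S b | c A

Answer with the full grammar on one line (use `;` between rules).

Left recursion appears on S.
For S: α = {b, c B}, β = {c, a B a}. Rewrite as S → β S' and S' → α S' | ε.

S -> c S' | a B a S'; A -> b b | a; B -> c | S b | c A; S' -> b S' | c B S' | ε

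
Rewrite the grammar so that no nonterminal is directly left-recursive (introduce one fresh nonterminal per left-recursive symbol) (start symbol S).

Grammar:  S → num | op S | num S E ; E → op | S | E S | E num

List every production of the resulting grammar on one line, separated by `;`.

S → num | op S | num S E; E → op E' | S E'; E' → S E' | num E' | ε

Directly left-recursive nonterminal: E.
For E: α = {S, num}, β = {op, S}. Rewrite as E → β E' and E' → α E' | ε.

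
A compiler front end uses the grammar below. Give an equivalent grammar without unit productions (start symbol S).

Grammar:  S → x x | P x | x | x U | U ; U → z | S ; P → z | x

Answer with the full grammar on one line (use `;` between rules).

Unit pairs: S ⇒* {U}; U ⇒* {S}.
For each unit pair (A, B), copy every non-unit production of B to A, then drop all unit productions.

S → z | x x | P x | x | x U; U → z | x x | P x | x | x U; P → z | x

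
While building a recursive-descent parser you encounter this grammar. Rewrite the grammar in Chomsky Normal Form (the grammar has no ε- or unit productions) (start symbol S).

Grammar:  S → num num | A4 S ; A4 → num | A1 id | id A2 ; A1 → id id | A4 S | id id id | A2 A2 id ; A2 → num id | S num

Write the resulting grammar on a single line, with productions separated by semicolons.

S → X1 X1 | A4 S; A4 → num | A1 X2 | X2 A2; A1 → X2 X2 | A4 S | X2 Y1 | A2 Y2; A2 → X1 X2 | S X1; X1 → num; X2 → id; Y1 → X2 X2; Y2 → A2 X2

Introduce a nonterminal for each terminal appearing in a rule of length ≥ 2: X1 → num, X2 → id.
Binarize each right-hand side of length ≥ 3 by chaining fresh nonterminals (Y1, Y2, …): affected rules were A1 → X2 X2 X2; A1 → A2 A2 X2.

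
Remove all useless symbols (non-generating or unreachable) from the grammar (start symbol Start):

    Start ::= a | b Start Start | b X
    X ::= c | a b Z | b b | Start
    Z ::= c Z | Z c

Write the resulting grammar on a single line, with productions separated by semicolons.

Start ::= a | b Start Start | b X; X ::= c | b b | Start

Generating nonterminals: {Start, X}.
Reachable from Start after that: {Start, X}.
Removed useless symbols: {Z} and every production mentioning them.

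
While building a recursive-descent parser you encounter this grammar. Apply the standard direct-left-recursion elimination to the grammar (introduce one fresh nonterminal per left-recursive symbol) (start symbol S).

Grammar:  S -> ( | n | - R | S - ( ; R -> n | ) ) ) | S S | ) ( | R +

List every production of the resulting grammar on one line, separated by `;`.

S, R are directly left-recursive.
For S: α = {- (}, β = {(, n, - R}. Rewrite as S → β S' and S' → α S' | ε.
For R: α = {+}, β = {n, ) ) ), S S, ) (}. Rewrite as R → β R' and R' → α R' | ε.

S -> ( S' | n S' | - R S'; R -> n R' | ) ) ) R' | S S R' | ) ( R'; S' -> - ( S' | ε; R' -> + R' | ε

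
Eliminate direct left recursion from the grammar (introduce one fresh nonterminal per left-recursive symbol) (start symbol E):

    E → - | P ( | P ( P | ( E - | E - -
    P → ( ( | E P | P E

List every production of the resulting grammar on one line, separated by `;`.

E → - E' | P ( E' | P ( P E' | ( E - E'; P → ( ( P' | E P P'; E' → - - E' | eps; P' → E P' | eps

E, P are directly left-recursive.
For E: α = {- -}, β = {-, P (, P ( P, ( E -}. Rewrite as E → β E' and E' → α E' | ε.
For P: α = {E}, β = {( (, E P}. Rewrite as P → β P' and P' → α P' | ε.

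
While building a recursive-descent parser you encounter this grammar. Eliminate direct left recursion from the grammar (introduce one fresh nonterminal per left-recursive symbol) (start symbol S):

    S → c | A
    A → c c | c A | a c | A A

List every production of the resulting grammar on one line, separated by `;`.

A is directly left-recursive.
For A: α = {A}, β = {c c, c A, a c}. Rewrite as A → β A' and A' → α A' | ε.

S → c | A; A → c c A' | c A A' | a c A'; A' → A A' | ε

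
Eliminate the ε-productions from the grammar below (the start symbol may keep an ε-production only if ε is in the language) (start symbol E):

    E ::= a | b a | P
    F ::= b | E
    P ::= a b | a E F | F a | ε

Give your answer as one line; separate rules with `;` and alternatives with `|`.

E ::= a | b a | P | ε; F ::= b | E; P ::= a b | a E F | a E | a F | a | F a

Nullable set = {E, F, P}.
ε ∈ L(G) since E is nullable, so keep E → ε.
For each production, add variants omitting each subset of nullable occurrences: P → a E F gives a E F | a E | a F | a.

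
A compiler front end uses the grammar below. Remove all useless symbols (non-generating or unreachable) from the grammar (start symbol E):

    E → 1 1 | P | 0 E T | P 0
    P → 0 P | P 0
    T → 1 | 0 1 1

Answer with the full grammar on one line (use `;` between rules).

Generating nonterminals: {E, T}.
Reachable from E after that: {E, T}.
Removed useless symbols: {P} and every production mentioning them.

E → 1 1 | 0 E T; T → 1 | 0 1 1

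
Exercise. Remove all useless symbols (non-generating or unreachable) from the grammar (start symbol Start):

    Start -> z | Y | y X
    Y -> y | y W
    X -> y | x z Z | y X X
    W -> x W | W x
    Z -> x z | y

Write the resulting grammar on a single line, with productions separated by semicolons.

Generating nonterminals: {Start, X, Y, Z}.
Reachable from Start after that: {Start, X, Y, Z}.
Removed useless symbols: {W} and every production mentioning them.

Start -> z | Y | y X; Y -> y; X -> y | x z Z | y X X; Z -> x z | y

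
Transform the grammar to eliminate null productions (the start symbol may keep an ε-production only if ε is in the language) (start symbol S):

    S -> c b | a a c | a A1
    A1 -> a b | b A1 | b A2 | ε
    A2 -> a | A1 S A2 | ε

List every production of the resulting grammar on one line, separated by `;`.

S -> c b | a a c | a A1 | a; A1 -> a b | b A1 | b | b A2; A2 -> a | A1 S A2 | A1 S | S A2 | S

The nullable symbols are {A1, A2}.
ε ∉ L(G), so no ε-production is kept.
Add the nullable-subset variants: S → a A1 gives a A1 | a. A1 → b A1 gives b A1 | b. A2 → A1 S A2 gives A1 S A2 | A1 S | S A2 | S.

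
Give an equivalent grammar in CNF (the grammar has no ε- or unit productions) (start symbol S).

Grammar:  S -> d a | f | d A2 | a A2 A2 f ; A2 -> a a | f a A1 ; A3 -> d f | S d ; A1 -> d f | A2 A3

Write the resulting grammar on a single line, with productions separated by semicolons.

S -> X1 X2 | f | X1 A2 | X2 Y1; A2 -> X2 X2 | X3 Y3; A3 -> X1 X3 | S X1; A1 -> X1 X3 | A2 A3; X1 -> d; X2 -> a; X3 -> f; Y1 -> A2 Y2; Y2 -> A2 X3; Y3 -> X2 A1

Introduce a nonterminal for each terminal appearing in a rule of length ≥ 2: X1 → d, X2 → a, X3 → f.
Binarize each right-hand side of length ≥ 3 by chaining fresh nonterminals (Y1, Y2, …): affected rules were S → X2 A2 A2 X3; A2 → X3 X2 A1.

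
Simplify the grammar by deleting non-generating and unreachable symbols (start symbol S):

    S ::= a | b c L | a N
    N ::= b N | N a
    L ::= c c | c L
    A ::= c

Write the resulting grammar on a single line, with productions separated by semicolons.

S ::= a | b c L; L ::= c c | c L

Generating nonterminals: {A, L, S}.
Reachable from S after that: {L, S}.
Removed useless symbols: {A, N} and every production mentioning them.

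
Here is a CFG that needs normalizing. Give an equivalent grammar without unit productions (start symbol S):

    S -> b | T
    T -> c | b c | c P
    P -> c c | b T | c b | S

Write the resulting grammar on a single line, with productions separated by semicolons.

S -> b | c | b c | c P; T -> c | b c | c P; P -> b | c c | b T | c b | c | b c | c P

Unit pairs: P ⇒* {S, T}; S ⇒* {T}.
For each unit pair (A, B), copy every non-unit production of B to A, then drop all unit productions.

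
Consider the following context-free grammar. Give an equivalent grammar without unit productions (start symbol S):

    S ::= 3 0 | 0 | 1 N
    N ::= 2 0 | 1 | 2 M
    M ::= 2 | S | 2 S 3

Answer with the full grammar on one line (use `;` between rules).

S ::= 3 0 | 0 | 1 N; N ::= 2 0 | 1 | 2 M; M ::= 3 0 | 0 | 1 N | 2 | 2 S 3

Unit pairs: M ⇒* {S}.
For each unit pair (A, B), copy every non-unit production of B to A, then drop all unit productions.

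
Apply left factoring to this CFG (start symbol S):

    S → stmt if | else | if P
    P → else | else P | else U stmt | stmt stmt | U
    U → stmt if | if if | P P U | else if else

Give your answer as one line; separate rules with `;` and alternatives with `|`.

S → stmt if | else | if P; P → stmt stmt | U | else P'; U → stmt if | if if | P P U | else if else; P' → eps | P | U stmt

P has alternatives sharing prefix 'else': factor to P → else P' with P' → ε | P | U stmt.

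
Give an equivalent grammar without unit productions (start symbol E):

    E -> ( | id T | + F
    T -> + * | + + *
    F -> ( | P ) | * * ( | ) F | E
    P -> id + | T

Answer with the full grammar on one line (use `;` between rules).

Unit pairs: F ⇒* {E}; P ⇒* {T}.
For each unit pair (A, B), copy every non-unit production of B to A, then drop all unit productions.

E -> ( | id T | + F; T -> + * | + + *; F -> ( | id T | + F | P ) | * * ( | ) F; P -> id + | + * | + + *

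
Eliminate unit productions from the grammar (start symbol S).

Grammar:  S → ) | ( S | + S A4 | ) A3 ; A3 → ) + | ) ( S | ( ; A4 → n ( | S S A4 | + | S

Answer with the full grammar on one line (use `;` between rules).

S → ) | ( S | + S A4 | ) A3; A3 → ) + | ) ( S | (; A4 → n ( | S S A4 | + | ) | ( S | + S A4 | ) A3

Unit pairs: A4 ⇒* {S}.
For each unit pair (A, B), copy every non-unit production of B to A, then drop all unit productions.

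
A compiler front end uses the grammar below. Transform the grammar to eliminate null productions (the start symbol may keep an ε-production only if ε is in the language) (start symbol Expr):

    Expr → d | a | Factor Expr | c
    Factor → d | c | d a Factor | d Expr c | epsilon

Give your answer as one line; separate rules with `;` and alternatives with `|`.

Nullable nonterminals: {Factor}.
ε ∉ L(G), so no ε-production is kept.
For each production, add variants omitting each subset of nullable occurrences: Factor → d a Factor gives d a Factor | d a.

Expr → d | a | Factor Expr | c; Factor → d | c | d a Factor | d a | d Expr c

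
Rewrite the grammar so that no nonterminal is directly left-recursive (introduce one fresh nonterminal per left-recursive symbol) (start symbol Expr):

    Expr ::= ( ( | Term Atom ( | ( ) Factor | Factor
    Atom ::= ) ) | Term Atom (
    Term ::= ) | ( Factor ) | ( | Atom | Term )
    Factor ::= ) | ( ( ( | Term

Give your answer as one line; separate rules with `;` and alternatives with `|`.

Term is directly left-recursive.
For Term: α = {)}, β = {), ( Factor ), (, Atom}. Rewrite as Term → β Term1 and Term1 → α Term1 | ε.

Expr ::= ( ( | Term Atom ( | ( ) Factor | Factor; Atom ::= ) ) | Term Atom (; Term ::= ) Term1 | ( Factor ) Term1 | ( Term1 | Atom Term1; Factor ::= ) | ( ( ( | Term; Term1 ::= ) Term1 | ε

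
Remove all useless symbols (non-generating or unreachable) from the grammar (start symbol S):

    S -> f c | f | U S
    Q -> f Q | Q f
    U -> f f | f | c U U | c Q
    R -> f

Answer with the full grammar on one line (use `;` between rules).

Generating nonterminals: {R, S, U}.
Reachable from S after that: {S, U}.
Removed useless symbols: {Q, R} and every production mentioning them.

S -> f c | f | U S; U -> f f | f | c U U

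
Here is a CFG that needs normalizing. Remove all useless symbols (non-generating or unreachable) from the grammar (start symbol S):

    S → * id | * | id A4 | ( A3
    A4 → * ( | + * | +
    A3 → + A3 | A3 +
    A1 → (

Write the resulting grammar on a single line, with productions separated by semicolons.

S → * id | * | id A4; A4 → * ( | + * | +

Generating nonterminals: {A1, A4, S}.
Reachable from S after that: {A4, S}.
Removed useless symbols: {A1, A3} and every production mentioning them.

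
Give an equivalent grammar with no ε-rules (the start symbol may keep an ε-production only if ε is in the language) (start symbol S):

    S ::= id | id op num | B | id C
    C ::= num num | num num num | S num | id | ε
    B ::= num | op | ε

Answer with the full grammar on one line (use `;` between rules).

S ::= id | id op num | B | id C | ε; C ::= num num | num num num | S num | num | id; B ::= num | op

Nullable nonterminals: {B, C, S}.
ε ∈ L(G) since S is nullable, so keep S → ε.
Add the nullable-subset variants: C → S num gives S num | num.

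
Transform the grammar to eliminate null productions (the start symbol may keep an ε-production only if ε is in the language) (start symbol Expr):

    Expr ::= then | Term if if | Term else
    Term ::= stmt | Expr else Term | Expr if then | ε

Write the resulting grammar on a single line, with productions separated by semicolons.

Expr ::= then | Term if if | if if | Term else | else; Term ::= stmt | Expr else Term | Expr else | Expr if then

The nullable symbols are {Term}.
ε ∉ L(G), so no ε-production is kept.
For each production, add variants omitting each subset of nullable occurrences: Expr → Term if if gives Term if if | if if. Expr → Term else gives Term else | else. Term → Expr else Term gives Expr else Term | Expr else.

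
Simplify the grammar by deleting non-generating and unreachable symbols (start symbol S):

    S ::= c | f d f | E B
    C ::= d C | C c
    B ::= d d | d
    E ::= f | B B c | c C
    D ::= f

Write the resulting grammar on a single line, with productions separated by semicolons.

S ::= c | f d f | E B; B ::= d d | d; E ::= f | B B c

Generating nonterminals: {B, D, E, S}.
Reachable from S after that: {B, E, S}.
Removed useless symbols: {C, D} and every production mentioning them.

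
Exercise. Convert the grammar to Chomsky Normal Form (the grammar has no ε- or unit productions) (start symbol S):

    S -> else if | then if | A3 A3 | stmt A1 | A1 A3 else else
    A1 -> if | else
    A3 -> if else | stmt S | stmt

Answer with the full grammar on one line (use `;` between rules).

Introduce a nonterminal for each terminal appearing in a rule of length ≥ 2: X1 → else, X2 → if, X3 → then, X4 → stmt.
Binarize each right-hand side of length ≥ 3 by chaining fresh nonterminals (Y1, Y2, …): affected rules were S → A1 A3 X1 X1.

S -> X1 X2 | X3 X2 | A3 A3 | X4 A1 | A1 Y1; A1 -> if | else; A3 -> X2 X1 | X4 S | stmt; X1 -> else; X2 -> if; X3 -> then; X4 -> stmt; Y1 -> A3 Y2; Y2 -> X1 X1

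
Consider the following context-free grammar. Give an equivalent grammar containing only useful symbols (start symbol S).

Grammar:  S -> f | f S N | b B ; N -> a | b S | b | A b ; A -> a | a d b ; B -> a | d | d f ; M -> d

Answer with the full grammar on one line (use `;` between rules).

S -> f | f S N | b B; N -> a | b S | b | A b; A -> a | a d b; B -> a | d | d f

Generating nonterminals: {A, B, M, N, S}.
Reachable from S after that: {A, B, N, S}.
Removed useless symbols: {M} and every production mentioning them.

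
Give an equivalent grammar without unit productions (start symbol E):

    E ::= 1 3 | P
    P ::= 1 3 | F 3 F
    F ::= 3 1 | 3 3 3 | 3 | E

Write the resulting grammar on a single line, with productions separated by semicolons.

Unit pairs: E ⇒* {P}; F ⇒* {E, P}.
For every A with A ⇒* B via unit rules, add B's non-unit alternatives to A; then delete every rule of the form X → Y.

E ::= 1 3 | F 3 F; P ::= 1 3 | F 3 F; F ::= 1 3 | 3 1 | 3 3 3 | 3 | F 3 F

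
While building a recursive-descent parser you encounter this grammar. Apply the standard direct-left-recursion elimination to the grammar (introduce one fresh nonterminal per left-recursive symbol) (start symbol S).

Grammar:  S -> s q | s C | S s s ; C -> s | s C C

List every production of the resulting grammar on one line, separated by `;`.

Directly left-recursive nonterminal: S.
For S: α = {s s}, β = {s q, s C}. Rewrite as S → β S' and S' → α S' | ε.

S -> s q S' | s C S'; C -> s | s C C; S' -> s s S' | ε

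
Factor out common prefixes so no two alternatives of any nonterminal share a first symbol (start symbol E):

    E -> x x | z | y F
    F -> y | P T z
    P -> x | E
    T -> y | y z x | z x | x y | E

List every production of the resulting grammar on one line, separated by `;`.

T has alternatives sharing prefix 'y': factor to T → y T' with T' → ε | z x.

E -> x x | z | y F; F -> y | P T z; P -> x | E; T -> z x | x y | E | y T'; T' -> ε | z x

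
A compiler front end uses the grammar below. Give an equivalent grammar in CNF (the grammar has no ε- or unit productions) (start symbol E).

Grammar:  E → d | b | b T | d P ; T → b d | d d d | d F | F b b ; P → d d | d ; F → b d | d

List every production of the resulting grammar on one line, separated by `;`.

Introduce a nonterminal for each terminal appearing in a rule of length ≥ 2: X1 → b, X2 → d.
Binarize each right-hand side of length ≥ 3 by chaining fresh nonterminals (Y1, Y2, …): affected rules were T → X2 X2 X2; T → F X1 X1.

E → d | b | X1 T | X2 P; T → X1 X2 | X2 Y1 | X2 F | F Y2; P → X2 X2 | d; F → X1 X2 | d; X1 → b; X2 → d; Y1 → X2 X2; Y2 → X1 X1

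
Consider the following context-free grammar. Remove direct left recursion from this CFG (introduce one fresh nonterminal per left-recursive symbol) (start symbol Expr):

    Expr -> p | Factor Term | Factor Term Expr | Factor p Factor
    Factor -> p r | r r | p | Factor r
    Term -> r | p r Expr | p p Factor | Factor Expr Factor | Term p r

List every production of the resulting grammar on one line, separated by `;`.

Expr -> p | Factor Term | Factor Term Expr | Factor p Factor; Factor -> p r Factor1 | r r Factor1 | p Factor1; Term -> r Term1 | p r Expr Term1 | p p Factor Term1 | Factor Expr Factor Term1; Factor1 -> r Factor1 | ε; Term1 -> p r Term1 | ε

Left recursion appears on Factor, Term.
For Factor: α = {r}, β = {p r, r r, p}. Rewrite as Factor → β Factor1 and Factor1 → α Factor1 | ε.
For Term: α = {p r}, β = {r, p r Expr, p p Factor, Factor Expr Factor}. Rewrite as Term → β Term1 and Term1 → α Term1 | ε.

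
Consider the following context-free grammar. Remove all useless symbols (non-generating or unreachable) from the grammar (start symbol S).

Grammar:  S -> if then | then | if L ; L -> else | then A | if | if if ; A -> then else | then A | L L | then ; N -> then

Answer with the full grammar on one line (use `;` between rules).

Generating nonterminals: {A, L, N, S}.
Reachable from S after that: {A, L, S}.
Removed useless symbols: {N} and every production mentioning them.

S -> if then | then | if L; L -> else | then A | if | if if; A -> then else | then A | L L | then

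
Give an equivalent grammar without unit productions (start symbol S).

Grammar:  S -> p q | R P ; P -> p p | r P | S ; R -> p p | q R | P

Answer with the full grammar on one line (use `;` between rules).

Unit pairs: P ⇒* {S}; R ⇒* {P, S}.
For every A with A ⇒* B via unit rules, add B's non-unit alternatives to A; then delete every rule of the form X → Y.

S -> p q | R P; P -> p q | R P | p p | r P; R -> p q | R P | p p | r P | q R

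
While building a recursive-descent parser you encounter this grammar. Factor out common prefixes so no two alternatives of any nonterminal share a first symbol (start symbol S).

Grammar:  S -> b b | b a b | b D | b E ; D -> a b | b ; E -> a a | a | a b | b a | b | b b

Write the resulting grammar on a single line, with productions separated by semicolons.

S -> b S'; D -> a b | b; E -> a E' | b E''; S' -> b | a b | D | E; E' -> a | ε | b; E'' -> a | ε | b

S has alternatives sharing prefix 'b': factor to S → b S' with S' → b | a b | D | E.
E has alternatives sharing prefix 'a': factor to E → a E' with E' → a | ε | b.
E has alternatives sharing prefix 'b': factor to E → b E'' with E'' → a | ε | b.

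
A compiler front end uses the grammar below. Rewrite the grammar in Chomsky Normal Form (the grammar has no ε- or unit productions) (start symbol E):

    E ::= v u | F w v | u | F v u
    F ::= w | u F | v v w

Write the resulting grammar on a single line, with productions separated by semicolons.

Introduce a nonterminal for each terminal appearing in a rule of length ≥ 2: X1 → v, X2 → u, X3 → w.
Binarize each right-hand side of length ≥ 3 by chaining fresh nonterminals (Y1, Y2, …): affected rules were E → F X3 X1; E → F X1 X2; F → X1 X1 X3.

E ::= X1 X2 | F Y1 | u | F Y2; F ::= w | X2 F | X1 Y3; X1 ::= v; X2 ::= u; X3 ::= w; Y1 ::= X3 X1; Y2 ::= X1 X2; Y3 ::= X1 X3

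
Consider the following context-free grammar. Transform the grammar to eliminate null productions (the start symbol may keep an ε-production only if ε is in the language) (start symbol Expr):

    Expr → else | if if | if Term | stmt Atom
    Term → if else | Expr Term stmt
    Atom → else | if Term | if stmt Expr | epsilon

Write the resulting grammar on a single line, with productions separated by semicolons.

Expr → else | if if | if Term | stmt Atom | stmt; Term → if else | Expr Term stmt; Atom → else | if Term | if stmt Expr

The nullable symbols are {Atom}.
ε ∉ L(G), so no ε-production is kept.
For each production, add variants omitting each subset of nullable occurrences: Expr → stmt Atom gives stmt Atom | stmt.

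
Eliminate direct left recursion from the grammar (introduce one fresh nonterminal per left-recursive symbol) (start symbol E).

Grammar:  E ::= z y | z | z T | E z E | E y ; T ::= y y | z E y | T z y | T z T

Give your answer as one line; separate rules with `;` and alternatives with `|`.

Directly left-recursive nonterminals: E, T.
For E: α = {z E, y}, β = {z y, z, z T}. Rewrite as E → β E' and E' → α E' | ε.
For T: α = {z y, z T}, β = {y y, z E y}. Rewrite as T → β T' and T' → α T' | ε.

E ::= z y E' | z E' | z T E'; T ::= y y T' | z E y T'; E' ::= z E E' | y E' | ε; T' ::= z y T' | z T T' | ε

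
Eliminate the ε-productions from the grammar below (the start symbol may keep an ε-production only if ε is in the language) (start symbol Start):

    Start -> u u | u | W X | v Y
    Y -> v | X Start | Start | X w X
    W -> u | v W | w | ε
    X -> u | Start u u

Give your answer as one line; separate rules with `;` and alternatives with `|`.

Start -> u u | u | W X | X | v Y; Y -> v | X Start | Start | X w X; W -> u | v W | v | w; X -> u | Start u u

Nullable set = {W}.
ε ∉ L(G), so no ε-production is kept.
Add the nullable-subset variants: Start → W X gives W X | X. W → v W gives v W | v.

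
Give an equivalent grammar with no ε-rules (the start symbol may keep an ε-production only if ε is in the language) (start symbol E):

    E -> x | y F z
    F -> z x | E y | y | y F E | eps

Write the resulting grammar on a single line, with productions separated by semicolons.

E -> x | y F z | y z; F -> z x | E y | y | y F E | y E

Nullable set = {F}.
ε ∉ L(G), so no ε-production is kept.
Expand every rule over subsets of its nullable positions: E → y F z gives y F z | y z. F → y F E gives y F E | y E.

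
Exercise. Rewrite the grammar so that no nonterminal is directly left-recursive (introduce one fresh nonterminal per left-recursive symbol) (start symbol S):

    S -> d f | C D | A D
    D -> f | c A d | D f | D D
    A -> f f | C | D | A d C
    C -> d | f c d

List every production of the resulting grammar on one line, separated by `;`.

S -> d f | C D | A D; D -> f D' | c A d D'; A -> f f A' | C A' | D A'; C -> d | f c d; D' -> f D' | D D' | ε; A' -> d C A' | ε

D, A are directly left-recursive.
For D: α = {f, D}, β = {f, c A d}. Rewrite as D → β D' and D' → α D' | ε.
For A: α = {d C}, β = {f f, C, D}. Rewrite as A → β A' and A' → α A' | ε.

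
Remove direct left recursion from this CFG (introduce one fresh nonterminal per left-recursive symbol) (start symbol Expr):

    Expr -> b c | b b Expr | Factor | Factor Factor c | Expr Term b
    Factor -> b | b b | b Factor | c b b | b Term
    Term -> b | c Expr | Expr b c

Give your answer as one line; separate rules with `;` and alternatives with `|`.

Expr is directly left-recursive.
For Expr: α = {Term b}, β = {b c, b b Expr, Factor, Factor Factor c}. Rewrite as Expr → β Expr1 and Expr1 → α Expr1 | ε.

Expr -> b c Expr1 | b b Expr Expr1 | Factor Expr1 | Factor Factor c Expr1; Factor -> b | b b | b Factor | c b b | b Term; Term -> b | c Expr | Expr b c; Expr1 -> Term b Expr1 | ε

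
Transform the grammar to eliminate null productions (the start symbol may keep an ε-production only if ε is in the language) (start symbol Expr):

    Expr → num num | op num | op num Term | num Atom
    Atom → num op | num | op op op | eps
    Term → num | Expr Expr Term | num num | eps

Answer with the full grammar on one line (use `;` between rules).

Nullable nonterminals: {Atom, Term}.
ε ∉ L(G), so no ε-production is kept.
Add the nullable-subset variants: Expr → num Atom gives num Atom | num. Term → Expr Expr Term gives Expr Expr Term | Expr Expr.

Expr → num num | op num | op num Term | num Atom | num; Atom → num op | num | op op op; Term → num | Expr Expr Term | Expr Expr | num num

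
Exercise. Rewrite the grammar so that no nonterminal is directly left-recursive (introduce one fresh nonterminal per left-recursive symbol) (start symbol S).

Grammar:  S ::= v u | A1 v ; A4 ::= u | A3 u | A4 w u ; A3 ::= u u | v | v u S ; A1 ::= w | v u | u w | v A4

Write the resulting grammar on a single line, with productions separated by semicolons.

S ::= v u | A1 v; A4 ::= u A4' | A3 u A4'; A3 ::= u u | v | v u S; A1 ::= w | v u | u w | v A4; A4' ::= w u A4' | ε

A4 is directly left-recursive.
For A4: α = {w u}, β = {u, A3 u}. Rewrite as A4 → β A4' and A4' → α A4' | ε.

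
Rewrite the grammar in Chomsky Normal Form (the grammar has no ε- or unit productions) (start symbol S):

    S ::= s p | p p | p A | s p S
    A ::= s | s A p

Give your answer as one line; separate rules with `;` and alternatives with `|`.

S ::= X1 X2 | X2 X2 | X2 A | X1 Y1; A ::= s | X1 Y2; X1 ::= s; X2 ::= p; Y1 ::= X2 S; Y2 ::= A X2

Introduce a nonterminal for each terminal appearing in a rule of length ≥ 2: X1 → s, X2 → p.
Binarize each right-hand side of length ≥ 3 by chaining fresh nonterminals (Y1, Y2, …): affected rules were S → X1 X2 S; A → X1 A X2.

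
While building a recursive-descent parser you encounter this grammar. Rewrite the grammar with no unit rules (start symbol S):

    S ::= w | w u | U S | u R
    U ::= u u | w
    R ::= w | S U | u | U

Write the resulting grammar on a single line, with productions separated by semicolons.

S ::= w | w u | U S | u R; U ::= u u | w; R ::= u u | w | S U | u

Unit pairs: R ⇒* {U}.
For each unit pair (A, B), copy every non-unit production of B to A, then drop all unit productions.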